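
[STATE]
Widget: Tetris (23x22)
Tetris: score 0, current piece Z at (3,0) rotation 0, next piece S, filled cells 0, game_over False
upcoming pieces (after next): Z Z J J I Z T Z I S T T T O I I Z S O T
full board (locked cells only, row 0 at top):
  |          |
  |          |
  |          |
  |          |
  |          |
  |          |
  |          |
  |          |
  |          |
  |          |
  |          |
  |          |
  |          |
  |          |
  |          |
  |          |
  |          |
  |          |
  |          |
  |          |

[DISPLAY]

   ▓▓     │Next:       
    ▓▓    │ ░░         
          │░░          
          │            
          │            
          │            
          │Score:      
          │0           
          │            
          │            
          │            
          │            
          │            
          │            
          │            
          │            
          │            
          │            
          │            
          │            
          │            
          │            


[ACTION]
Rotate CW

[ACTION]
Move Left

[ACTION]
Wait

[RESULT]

          │Next:       
   ▓      │ ░░         
  ▓▓      │░░          
  ▓       │            
          │            
          │            
          │Score:      
          │0           
          │            
          │            
          │            
          │            
          │            
          │            
          │            
          │            
          │            
          │            
          │            
          │            
          │            
          │            


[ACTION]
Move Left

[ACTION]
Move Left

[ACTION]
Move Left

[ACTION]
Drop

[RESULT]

          │Next:       
          │ ░░         
 ▓        │░░          
▓▓        │            
▓         │            
          │            
          │Score:      
          │0           
          │            
          │            
          │            
          │            
          │            
          │            
          │            
          │            
          │            
          │            
          │            
          │            
          │            
          │            


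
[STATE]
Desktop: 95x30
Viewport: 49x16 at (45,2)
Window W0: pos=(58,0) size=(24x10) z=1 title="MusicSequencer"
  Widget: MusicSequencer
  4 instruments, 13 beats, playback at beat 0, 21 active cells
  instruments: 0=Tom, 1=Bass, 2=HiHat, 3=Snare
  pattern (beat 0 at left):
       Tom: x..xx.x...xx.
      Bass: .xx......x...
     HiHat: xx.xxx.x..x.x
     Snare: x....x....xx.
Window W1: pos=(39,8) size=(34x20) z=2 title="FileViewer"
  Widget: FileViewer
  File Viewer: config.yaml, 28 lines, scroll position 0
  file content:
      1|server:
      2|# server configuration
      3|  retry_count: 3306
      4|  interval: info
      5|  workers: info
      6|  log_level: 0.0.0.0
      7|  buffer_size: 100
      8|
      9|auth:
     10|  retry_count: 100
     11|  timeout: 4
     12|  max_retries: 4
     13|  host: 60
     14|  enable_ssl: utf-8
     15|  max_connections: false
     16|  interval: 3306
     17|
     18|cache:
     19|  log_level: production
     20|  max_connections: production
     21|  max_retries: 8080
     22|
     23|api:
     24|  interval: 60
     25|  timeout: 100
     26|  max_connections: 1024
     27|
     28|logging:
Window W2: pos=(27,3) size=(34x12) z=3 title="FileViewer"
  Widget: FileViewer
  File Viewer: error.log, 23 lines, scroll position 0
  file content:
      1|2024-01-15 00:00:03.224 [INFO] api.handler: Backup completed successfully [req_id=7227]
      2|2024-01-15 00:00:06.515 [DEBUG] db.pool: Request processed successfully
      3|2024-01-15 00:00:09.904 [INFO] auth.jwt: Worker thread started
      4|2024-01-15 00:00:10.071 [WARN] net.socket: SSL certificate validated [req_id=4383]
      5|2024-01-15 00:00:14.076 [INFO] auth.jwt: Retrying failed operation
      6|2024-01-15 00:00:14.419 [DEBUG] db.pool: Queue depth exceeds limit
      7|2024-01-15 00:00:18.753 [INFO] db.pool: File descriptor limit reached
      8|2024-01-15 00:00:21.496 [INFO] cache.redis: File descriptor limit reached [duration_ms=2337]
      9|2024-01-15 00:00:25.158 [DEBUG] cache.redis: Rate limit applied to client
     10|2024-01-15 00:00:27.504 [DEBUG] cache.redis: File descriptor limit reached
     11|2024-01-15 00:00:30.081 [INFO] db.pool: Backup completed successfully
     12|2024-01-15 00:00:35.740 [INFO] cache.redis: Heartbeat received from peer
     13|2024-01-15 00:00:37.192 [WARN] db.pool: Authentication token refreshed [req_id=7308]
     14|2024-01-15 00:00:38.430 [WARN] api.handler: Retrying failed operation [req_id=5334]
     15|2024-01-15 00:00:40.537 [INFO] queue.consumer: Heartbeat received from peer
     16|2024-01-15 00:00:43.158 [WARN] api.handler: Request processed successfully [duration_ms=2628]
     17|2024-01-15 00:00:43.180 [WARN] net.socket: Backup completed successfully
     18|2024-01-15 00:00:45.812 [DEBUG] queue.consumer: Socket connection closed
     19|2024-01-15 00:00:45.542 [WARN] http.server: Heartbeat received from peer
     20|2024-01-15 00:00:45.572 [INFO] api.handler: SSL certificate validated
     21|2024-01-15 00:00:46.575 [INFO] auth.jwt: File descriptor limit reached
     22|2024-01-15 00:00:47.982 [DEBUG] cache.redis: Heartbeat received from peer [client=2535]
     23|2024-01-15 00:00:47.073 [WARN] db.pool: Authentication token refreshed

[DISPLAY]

             ┠──────────────────────┨            
━━━━━━━━━━━━━━━┓    ▼123456789012   ┃            
               ┃ Tom█··██·█···██·   ┃            
───────────────┨Bass·██······█···   ┃            
03.224 [INFO] ▲┃iHat██·███·█··█·█   ┃            
06.515 [DEBUG]█┃nare█····█····██·   ┃            
09.904 [INFO] ░┃━━━━━━━━━━━┓        ┃            
10.071 [WARN] ░┃           ┃━━━━━━━━┛            
14.076 [INFO] ░┃───────────┨                     
14.419 [DEBUG]░┃          ▲┃                     
18.753 [INFO] ░┃n         █┃                     
21.496 [INFO] ▼┃          ░┃                     
━━━━━━━━━━━━━━━┛          ░┃                     
kers: info                ░┃                     
_level: 0.0.0.0           ░┃                     
fer_size: 100             ░┃                     


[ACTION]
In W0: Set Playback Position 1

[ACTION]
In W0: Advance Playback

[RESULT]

             ┠──────────────────────┨            
━━━━━━━━━━━━━━━┓    01▼3456789012   ┃            
               ┃ Tom█··██·█···██·   ┃            
───────────────┨Bass·██······█···   ┃            
03.224 [INFO] ▲┃iHat██·███·█··█·█   ┃            
06.515 [DEBUG]█┃nare█····█····██·   ┃            
09.904 [INFO] ░┃━━━━━━━━━━━┓        ┃            
10.071 [WARN] ░┃           ┃━━━━━━━━┛            
14.076 [INFO] ░┃───────────┨                     
14.419 [DEBUG]░┃          ▲┃                     
18.753 [INFO] ░┃n         █┃                     
21.496 [INFO] ▼┃          ░┃                     
━━━━━━━━━━━━━━━┛          ░┃                     
kers: info                ░┃                     
_level: 0.0.0.0           ░┃                     
fer_size: 100             ░┃                     


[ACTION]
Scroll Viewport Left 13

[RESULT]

                          ┠──────────────────────
━━━━━━━━━━━━━━━━━━━━━━━━━━━━┓    01▼3456789012   
eViewer                     ┃ Tom█··██·█···██·   
────────────────────────────┨Bass·██······█···   
-01-15 00:00:03.224 [INFO] ▲┃iHat██·███·█··█·█   
-01-15 00:00:06.515 [DEBUG]█┃nare█····█····██·   
-01-15 00:00:09.904 [INFO] ░┃━━━━━━━━━━━┓        
-01-15 00:00:10.071 [WARN] ░┃           ┃━━━━━━━━
-01-15 00:00:14.076 [INFO] ░┃───────────┨        
-01-15 00:00:14.419 [DEBUG]░┃          ▲┃        
-01-15 00:00:18.753 [INFO] ░┃n         █┃        
-01-15 00:00:21.496 [INFO] ▼┃          ░┃        
━━━━━━━━━━━━━━━━━━━━━━━━━━━━┛          ░┃        
       ┃  workers: info                ░┃        
       ┃  log_level: 0.0.0.0           ░┃        
       ┃  buffer_size: 100             ░┃        


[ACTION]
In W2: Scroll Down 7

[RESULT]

                          ┠──────────────────────
━━━━━━━━━━━━━━━━━━━━━━━━━━━━┓    01▼3456789012   
eViewer                     ┃ Tom█··██·█···██·   
────────────────────────────┨Bass·██······█···   
-01-15 00:00:21.496 [INFO] ▲┃iHat██·███·█··█·█   
-01-15 00:00:25.158 [DEBUG]░┃nare█····█····██·   
-01-15 00:00:27.504 [DEBUG]░┃━━━━━━━━━━━┓        
-01-15 00:00:30.081 [INFO] █┃           ┃━━━━━━━━
-01-15 00:00:35.740 [INFO] ░┃───────────┨        
-01-15 00:00:37.192 [WARN] ░┃          ▲┃        
-01-15 00:00:38.430 [WARN] ░┃n         █┃        
-01-15 00:00:40.537 [INFO] ▼┃          ░┃        
━━━━━━━━━━━━━━━━━━━━━━━━━━━━┛          ░┃        
       ┃  workers: info                ░┃        
       ┃  log_level: 0.0.0.0           ░┃        
       ┃  buffer_size: 100             ░┃        


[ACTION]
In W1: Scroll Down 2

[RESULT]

                          ┠──────────────────────
━━━━━━━━━━━━━━━━━━━━━━━━━━━━┓    01▼3456789012   
eViewer                     ┃ Tom█··██·█···██·   
────────────────────────────┨Bass·██······█···   
-01-15 00:00:21.496 [INFO] ▲┃iHat██·███·█··█·█   
-01-15 00:00:25.158 [DEBUG]░┃nare█····█····██·   
-01-15 00:00:27.504 [DEBUG]░┃━━━━━━━━━━━┓        
-01-15 00:00:30.081 [INFO] █┃           ┃━━━━━━━━
-01-15 00:00:35.740 [INFO] ░┃───────────┨        
-01-15 00:00:37.192 [WARN] ░┃          ▲┃        
-01-15 00:00:38.430 [WARN] ░┃          ░┃        
-01-15 00:00:40.537 [INFO] ▼┃          ░┃        
━━━━━━━━━━━━━━━━━━━━━━━━━━━━┛          █┃        
       ┃  buffer_size: 100             ░┃        
       ┃                               ░┃        
       ┃auth:                          ░┃        


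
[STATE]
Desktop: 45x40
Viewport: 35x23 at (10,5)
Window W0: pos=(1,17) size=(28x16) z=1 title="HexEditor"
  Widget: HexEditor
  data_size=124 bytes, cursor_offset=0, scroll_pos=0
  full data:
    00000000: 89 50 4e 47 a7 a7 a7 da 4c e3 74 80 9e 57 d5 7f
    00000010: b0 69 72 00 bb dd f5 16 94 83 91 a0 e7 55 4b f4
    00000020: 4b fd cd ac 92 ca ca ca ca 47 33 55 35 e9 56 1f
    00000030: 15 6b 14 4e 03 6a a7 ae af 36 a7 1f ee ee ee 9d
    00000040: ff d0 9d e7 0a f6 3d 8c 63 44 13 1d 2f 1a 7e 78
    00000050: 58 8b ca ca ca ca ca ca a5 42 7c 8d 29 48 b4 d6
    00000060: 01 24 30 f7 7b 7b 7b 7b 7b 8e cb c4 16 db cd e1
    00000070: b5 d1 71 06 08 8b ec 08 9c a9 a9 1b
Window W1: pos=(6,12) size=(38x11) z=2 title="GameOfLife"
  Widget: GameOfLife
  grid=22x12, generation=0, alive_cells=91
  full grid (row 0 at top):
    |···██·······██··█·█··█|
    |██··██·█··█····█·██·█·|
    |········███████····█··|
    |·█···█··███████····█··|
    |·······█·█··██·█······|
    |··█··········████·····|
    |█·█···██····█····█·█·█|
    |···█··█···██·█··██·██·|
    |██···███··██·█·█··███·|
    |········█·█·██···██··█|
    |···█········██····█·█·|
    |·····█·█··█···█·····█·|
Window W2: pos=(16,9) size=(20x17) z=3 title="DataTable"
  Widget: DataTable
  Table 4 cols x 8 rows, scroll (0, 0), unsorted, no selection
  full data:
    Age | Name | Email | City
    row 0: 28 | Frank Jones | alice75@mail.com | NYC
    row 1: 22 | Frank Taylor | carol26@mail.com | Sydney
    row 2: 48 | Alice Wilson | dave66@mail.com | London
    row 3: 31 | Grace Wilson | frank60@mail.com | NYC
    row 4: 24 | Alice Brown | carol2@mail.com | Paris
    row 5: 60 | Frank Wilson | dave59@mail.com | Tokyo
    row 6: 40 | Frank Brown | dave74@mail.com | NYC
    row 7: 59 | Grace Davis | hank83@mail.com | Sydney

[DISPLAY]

                                   
                                   
                                   
                                   
      ┏━━━━━━━━━━━━━━━━━━┓         
      ┃ DataTable        ┃         
      ┠──────────────────┨         
━━━━━━┃Age│Name        │E┃━━━━━━━┓ 
meOfLi┃───┼────────────┼─┃       ┃ 
──────┃28 │Frank Jones │a┃───────┨ 
: 0   ┃22 │Frank Taylor│c┃       ┃ 
··█··█┃48 │Alice Wilson│d┃       ┃ 
····█·┃31 │Grace Wilson│f┃       ┃ 
······┃24 │Alice Brown │c┃       ┃ 
···██·┃60 │Frank Wilson│d┃       ┃ 
█··█··┃40 │Frank Brown │d┃       ┃ 
··███·┃59 │Grace Davis │h┃       ┃ 
━━━━━━┃                  ┃━━━━━━━┛ 
  15 6┃                  ┃         
  ff d┃                  ┃         
  58 8┗━━━━━━━━━━━━━━━━━━┛         
  01 24 30 f7 7b 7┃                
  b5 d1 71 06 08 8┃                


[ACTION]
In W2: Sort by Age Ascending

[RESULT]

                                   
                                   
                                   
                                   
      ┏━━━━━━━━━━━━━━━━━━┓         
      ┃ DataTable        ┃         
      ┠──────────────────┨         
━━━━━━┃Ag▲│Name        │E┃━━━━━━━┓ 
meOfLi┃───┼────────────┼─┃       ┃ 
──────┃22 │Frank Taylor│c┃───────┨ 
: 0   ┃24 │Alice Brown │c┃       ┃ 
··█··█┃28 │Frank Jones │a┃       ┃ 
····█·┃31 │Grace Wilson│f┃       ┃ 
······┃40 │Frank Brown │d┃       ┃ 
···██·┃48 │Alice Wilson│d┃       ┃ 
█··█··┃59 │Grace Davis │h┃       ┃ 
··███·┃60 │Frank Wilson│d┃       ┃ 
━━━━━━┃                  ┃━━━━━━━┛ 
  15 6┃                  ┃         
  ff d┃                  ┃         
  58 8┗━━━━━━━━━━━━━━━━━━┛         
  01 24 30 f7 7b 7┃                
  b5 d1 71 06 08 8┃                


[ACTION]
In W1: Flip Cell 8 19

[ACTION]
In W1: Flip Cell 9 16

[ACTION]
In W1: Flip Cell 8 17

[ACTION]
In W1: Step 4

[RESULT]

                                   
                                   
                                   
                                   
      ┏━━━━━━━━━━━━━━━━━━┓         
      ┃ DataTable        ┃         
      ┠──────────────────┨         
━━━━━━┃Ag▲│Name        │E┃━━━━━━━┓ 
meOfLi┃───┼────────────┼─┃       ┃ 
──────┃22 │Frank Taylor│c┃───────┨ 
: 4   ┃24 │Alice Brown │c┃       ┃ 
····█·┃28 │Frank Jones │a┃       ┃ 
··██··┃31 │Grace Wilson│f┃       ┃ 
······┃40 │Frank Brown │d┃       ┃ 
█·····┃48 │Alice Wilson│d┃       ┃ 
█·····┃59 │Grace Davis │h┃       ┃ 
·█····┃60 │Frank Wilson│d┃       ┃ 
━━━━━━┃                  ┃━━━━━━━┛ 
  15 6┃                  ┃         
  ff d┃                  ┃         
  58 8┗━━━━━━━━━━━━━━━━━━┛         
  01 24 30 f7 7b 7┃                
  b5 d1 71 06 08 8┃                


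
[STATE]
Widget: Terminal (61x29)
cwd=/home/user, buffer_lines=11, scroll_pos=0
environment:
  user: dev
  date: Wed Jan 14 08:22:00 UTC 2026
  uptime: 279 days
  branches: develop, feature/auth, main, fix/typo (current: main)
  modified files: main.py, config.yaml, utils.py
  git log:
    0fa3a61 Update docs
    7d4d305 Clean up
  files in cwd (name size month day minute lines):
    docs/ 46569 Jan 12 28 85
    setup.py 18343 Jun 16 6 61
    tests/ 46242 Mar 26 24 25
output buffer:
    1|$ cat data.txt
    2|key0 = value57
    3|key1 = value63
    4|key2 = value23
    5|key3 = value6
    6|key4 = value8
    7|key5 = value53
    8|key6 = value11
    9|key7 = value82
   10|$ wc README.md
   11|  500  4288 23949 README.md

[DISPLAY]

$ cat data.txt                                               
key0 = value57                                               
key1 = value63                                               
key2 = value23                                               
key3 = value6                                                
key4 = value8                                                
key5 = value53                                               
key6 = value11                                               
key7 = value82                                               
$ wc README.md                                               
  500  4288 23949 README.md                                  
$ █                                                          
                                                             
                                                             
                                                             
                                                             
                                                             
                                                             
                                                             
                                                             
                                                             
                                                             
                                                             
                                                             
                                                             
                                                             
                                                             
                                                             
                                                             


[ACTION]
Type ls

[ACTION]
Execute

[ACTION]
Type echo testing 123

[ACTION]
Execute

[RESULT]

$ cat data.txt                                               
key0 = value57                                               
key1 = value63                                               
key2 = value23                                               
key3 = value6                                                
key4 = value8                                                
key5 = value53                                               
key6 = value11                                               
key7 = value82                                               
$ wc README.md                                               
  500  4288 23949 README.md                                  
$ ls                                                         
docs/  setup.py  tests/                                      
$ echo testing 123                                           
testing 123                                                  
$ █                                                          
                                                             
                                                             
                                                             
                                                             
                                                             
                                                             
                                                             
                                                             
                                                             
                                                             
                                                             
                                                             
                                                             


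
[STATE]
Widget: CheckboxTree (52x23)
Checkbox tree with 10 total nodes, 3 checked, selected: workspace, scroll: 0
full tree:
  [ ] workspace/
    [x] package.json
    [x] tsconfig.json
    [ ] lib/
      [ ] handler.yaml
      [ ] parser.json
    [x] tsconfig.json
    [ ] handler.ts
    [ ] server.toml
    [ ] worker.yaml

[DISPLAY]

>[-] workspace/                                     
   [x] package.json                                 
   [x] tsconfig.json                                
   [ ] lib/                                         
     [ ] handler.yaml                               
     [ ] parser.json                                
   [x] tsconfig.json                                
   [ ] handler.ts                                   
   [ ] server.toml                                  
   [ ] worker.yaml                                  
                                                    
                                                    
                                                    
                                                    
                                                    
                                                    
                                                    
                                                    
                                                    
                                                    
                                                    
                                                    
                                                    


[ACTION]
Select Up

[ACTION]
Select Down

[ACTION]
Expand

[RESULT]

 [-] workspace/                                     
>  [x] package.json                                 
   [x] tsconfig.json                                
   [ ] lib/                                         
     [ ] handler.yaml                               
     [ ] parser.json                                
   [x] tsconfig.json                                
   [ ] handler.ts                                   
   [ ] server.toml                                  
   [ ] worker.yaml                                  
                                                    
                                                    
                                                    
                                                    
                                                    
                                                    
                                                    
                                                    
                                                    
                                                    
                                                    
                                                    
                                                    


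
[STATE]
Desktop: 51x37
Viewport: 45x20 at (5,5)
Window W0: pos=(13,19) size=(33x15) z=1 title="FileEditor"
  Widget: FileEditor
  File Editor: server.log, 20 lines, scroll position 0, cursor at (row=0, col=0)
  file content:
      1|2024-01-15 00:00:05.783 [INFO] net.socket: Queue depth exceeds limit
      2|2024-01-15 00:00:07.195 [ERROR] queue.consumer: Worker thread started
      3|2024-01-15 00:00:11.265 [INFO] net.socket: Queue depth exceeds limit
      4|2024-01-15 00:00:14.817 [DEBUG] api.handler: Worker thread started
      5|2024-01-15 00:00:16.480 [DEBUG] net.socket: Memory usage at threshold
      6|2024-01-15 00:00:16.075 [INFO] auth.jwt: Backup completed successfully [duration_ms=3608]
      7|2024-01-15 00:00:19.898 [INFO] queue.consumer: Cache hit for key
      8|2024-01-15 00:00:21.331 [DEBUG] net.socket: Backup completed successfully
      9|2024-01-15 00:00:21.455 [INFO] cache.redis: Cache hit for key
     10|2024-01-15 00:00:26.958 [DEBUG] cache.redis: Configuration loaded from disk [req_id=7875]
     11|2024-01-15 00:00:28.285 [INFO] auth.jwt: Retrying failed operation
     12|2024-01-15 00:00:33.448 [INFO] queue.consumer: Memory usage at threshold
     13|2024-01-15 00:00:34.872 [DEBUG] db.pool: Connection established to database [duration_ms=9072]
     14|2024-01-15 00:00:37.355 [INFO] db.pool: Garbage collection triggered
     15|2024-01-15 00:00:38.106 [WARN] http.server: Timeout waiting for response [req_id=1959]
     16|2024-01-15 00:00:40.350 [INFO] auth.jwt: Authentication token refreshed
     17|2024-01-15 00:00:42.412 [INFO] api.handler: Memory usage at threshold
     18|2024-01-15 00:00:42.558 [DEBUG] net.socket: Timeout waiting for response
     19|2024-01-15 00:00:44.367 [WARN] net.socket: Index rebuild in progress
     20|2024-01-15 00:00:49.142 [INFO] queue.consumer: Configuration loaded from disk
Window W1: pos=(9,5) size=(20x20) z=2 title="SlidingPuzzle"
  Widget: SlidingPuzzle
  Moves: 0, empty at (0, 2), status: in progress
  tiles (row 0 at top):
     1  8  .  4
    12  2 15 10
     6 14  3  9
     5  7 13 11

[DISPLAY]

    ┏━━━━━━━━━━━━━━━━━━┓                     
    ┃ SlidingPuzzle    ┃                     
    ┠──────────────────┨                     
    ┃┌────┬────┬────┬──┃                     
    ┃│  1 │  8 │    │  ┃                     
    ┃├────┼────┼────┼──┃                     
    ┃│ 12 │  2 │ 15 │ 1┃                     
    ┃├────┼────┼────┼──┃                     
    ┃│  6 │ 14 │  3 │  ┃                     
    ┃├────┼────┼────┼──┃                     
    ┃│  5 │  7 │ 13 │ 1┃                     
    ┃└────┴────┴────┴──┃                     
    ┃Moves: 0          ┃                     
    ┃                  ┃                     
    ┃                  ┃━━━━━━━━━━━━━━━━┓    
    ┃                  ┃                ┃    
    ┃                  ┃────────────────┨    
    ┃                  ┃0:05.783 [INFO]▲┃    
    ┃                  ┃0:07.195 [ERROR█┃    
    ┗━━━━━━━━━━━━━━━━━━┛0:11.265 [INFO]░┃    


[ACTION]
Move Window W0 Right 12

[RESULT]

    ┏━━━━━━━━━━━━━━━━━━┓                     
    ┃ SlidingPuzzle    ┃                     
    ┠──────────────────┨                     
    ┃┌────┬────┬────┬──┃                     
    ┃│  1 │  8 │    │  ┃                     
    ┃├────┼────┼────┼──┃                     
    ┃│ 12 │  2 │ 15 │ 1┃                     
    ┃├────┼────┼────┼──┃                     
    ┃│  6 │ 14 │  3 │  ┃                     
    ┃├────┼────┼────┼──┃                     
    ┃│  5 │  7 │ 13 │ 1┃                     
    ┃└────┴────┴────┴──┃                     
    ┃Moves: 0          ┃                     
    ┃                  ┃                     
    ┃                  ┃━━━━━━━━━━━━━━━━━━━━━
    ┃                  ┃r                    
    ┃                  ┃─────────────────────
    ┃                  ┃ 00:00:05.783 [INFO]▲
    ┃                  ┃ 00:00:07.195 [ERROR█
    ┗━━━━━━━━━━━━━━━━━━┛ 00:00:11.265 [INFO]░


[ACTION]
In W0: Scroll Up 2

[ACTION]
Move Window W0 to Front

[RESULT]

    ┏━━━━━━━━━━━━━━━━━━┓                     
    ┃ SlidingPuzzle    ┃                     
    ┠──────────────────┨                     
    ┃┌────┬────┬────┬──┃                     
    ┃│  1 │  8 │    │  ┃                     
    ┃├────┼────┼────┼──┃                     
    ┃│ 12 │  2 │ 15 │ 1┃                     
    ┃├────┼────┼────┼──┃                     
    ┃│  6 │ 14 │  3 │  ┃                     
    ┃├────┼────┼────┼──┃                     
    ┃│  5 │  7 │ 13 │ 1┃                     
    ┃└────┴────┴────┴──┃                     
    ┃Moves: 0          ┃                     
    ┃                  ┃                     
    ┃        ┏━━━━━━━━━━━━━━━━━━━━━━━━━━━━━━━
    ┃        ┃ FileEditor                    
    ┃        ┠───────────────────────────────
    ┃        ┃█024-01-15 00:00:05.783 [INFO]▲
    ┃        ┃2024-01-15 00:00:07.195 [ERROR█
    ┗━━━━━━━━┃2024-01-15 00:00:11.265 [INFO]░


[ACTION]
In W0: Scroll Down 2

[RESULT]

    ┏━━━━━━━━━━━━━━━━━━┓                     
    ┃ SlidingPuzzle    ┃                     
    ┠──────────────────┨                     
    ┃┌────┬────┬────┬──┃                     
    ┃│  1 │  8 │    │  ┃                     
    ┃├────┼────┼────┼──┃                     
    ┃│ 12 │  2 │ 15 │ 1┃                     
    ┃├────┼────┼────┼──┃                     
    ┃│  6 │ 14 │  3 │  ┃                     
    ┃├────┼────┼────┼──┃                     
    ┃│  5 │  7 │ 13 │ 1┃                     
    ┃└────┴────┴────┴──┃                     
    ┃Moves: 0          ┃                     
    ┃                  ┃                     
    ┃        ┏━━━━━━━━━━━━━━━━━━━━━━━━━━━━━━━
    ┃        ┃ FileEditor                    
    ┃        ┠───────────────────────────────
    ┃        ┃2024-01-15 00:00:11.265 [INFO]▲
    ┃        ┃2024-01-15 00:00:14.817 [DEBUG░
    ┗━━━━━━━━┃2024-01-15 00:00:16.480 [DEBUG░


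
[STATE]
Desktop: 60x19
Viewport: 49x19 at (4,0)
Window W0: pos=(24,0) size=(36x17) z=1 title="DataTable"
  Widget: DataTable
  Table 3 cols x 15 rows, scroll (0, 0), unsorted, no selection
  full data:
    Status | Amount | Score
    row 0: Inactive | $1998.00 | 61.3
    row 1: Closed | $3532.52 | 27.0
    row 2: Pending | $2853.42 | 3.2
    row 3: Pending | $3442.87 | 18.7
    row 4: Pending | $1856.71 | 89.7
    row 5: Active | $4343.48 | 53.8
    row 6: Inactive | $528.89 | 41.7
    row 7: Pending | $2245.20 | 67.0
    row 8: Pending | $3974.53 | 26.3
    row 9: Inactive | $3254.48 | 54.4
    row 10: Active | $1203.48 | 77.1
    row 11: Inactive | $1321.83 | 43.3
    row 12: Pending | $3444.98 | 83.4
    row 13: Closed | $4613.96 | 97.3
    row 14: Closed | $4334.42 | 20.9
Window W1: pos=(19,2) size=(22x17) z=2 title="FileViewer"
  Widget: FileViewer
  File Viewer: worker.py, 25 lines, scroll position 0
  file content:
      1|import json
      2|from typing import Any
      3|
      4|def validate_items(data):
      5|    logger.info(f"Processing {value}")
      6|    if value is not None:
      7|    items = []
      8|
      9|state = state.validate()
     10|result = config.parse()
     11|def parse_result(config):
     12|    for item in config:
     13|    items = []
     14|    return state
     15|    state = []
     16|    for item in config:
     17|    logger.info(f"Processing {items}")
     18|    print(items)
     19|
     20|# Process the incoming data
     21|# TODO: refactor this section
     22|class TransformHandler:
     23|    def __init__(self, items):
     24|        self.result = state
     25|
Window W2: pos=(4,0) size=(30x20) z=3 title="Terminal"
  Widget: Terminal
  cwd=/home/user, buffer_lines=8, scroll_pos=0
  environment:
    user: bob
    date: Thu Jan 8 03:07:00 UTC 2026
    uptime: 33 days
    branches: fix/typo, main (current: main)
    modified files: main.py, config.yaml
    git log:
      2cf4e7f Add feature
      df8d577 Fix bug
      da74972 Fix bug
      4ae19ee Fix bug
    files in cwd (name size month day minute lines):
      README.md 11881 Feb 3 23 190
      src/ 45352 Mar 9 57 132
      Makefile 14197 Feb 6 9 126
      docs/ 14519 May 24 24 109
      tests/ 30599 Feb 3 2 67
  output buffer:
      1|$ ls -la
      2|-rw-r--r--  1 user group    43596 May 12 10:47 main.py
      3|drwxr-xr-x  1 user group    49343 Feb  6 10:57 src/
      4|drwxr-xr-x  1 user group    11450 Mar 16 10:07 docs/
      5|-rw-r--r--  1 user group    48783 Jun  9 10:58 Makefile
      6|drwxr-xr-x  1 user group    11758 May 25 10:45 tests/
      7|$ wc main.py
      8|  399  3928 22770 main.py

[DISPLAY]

┏━━━━━━━━━━━━━━━━━━━━━━━━━━━━┓━━━━━━━━━━━━━━━━━━━
┃ Terminal                   ┃e                  
┠────────────────────────────┨━━━━━━┓────────────
┃$ ls -la                    ┃      ┃ │Score     
┃-rw-r--r--  1 user group    ┃──────┨─┼─────     
┃drwxr-xr-x  1 user group    ┃     ▲┃0│61.3      
┃drwxr-xr-x  1 user group    ┃port █┃2│27.0      
┃-rw-r--r--  1 user group    ┃     ░┃2│3.2       
┃drwxr-xr-x  1 user group    ┃tems(░┃7│18.7      
┃$ wc main.py                ┃o(f"P░┃1│89.7      
┃  399  3928 22770 main.py   ┃s not░┃8│53.8      
┃$ █                         ┃     ░┃ │41.7      
┃                            ┃     ░┃0│67.0      
┃                            ┃valid░┃3│26.3      
┃                            ┃g.par░┃8│54.4      
┃                            ┃lt(co░┃8│77.1      
┃                            ┃n con░┃━━━━━━━━━━━━
┃                            ┃     ▼┃            
┃                            ┃━━━━━━┛            


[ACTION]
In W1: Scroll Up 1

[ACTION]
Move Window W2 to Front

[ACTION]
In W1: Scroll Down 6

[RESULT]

┏━━━━━━━━━━━━━━━━━━━━━━━━━━━━┓━━━━━━━━━━━━━━━━━━━
┃ Terminal                   ┃e                  
┠────────────────────────────┨━━━━━━┓────────────
┃$ ls -la                    ┃      ┃ │Score     
┃-rw-r--r--  1 user group    ┃──────┨─┼─────     
┃drwxr-xr-x  1 user group    ┃     ▲┃0│61.3      
┃drwxr-xr-x  1 user group    ┃     ░┃2│27.0      
┃-rw-r--r--  1 user group    ┃valid░┃2│3.2       
┃drwxr-xr-x  1 user group    ┃g.par░┃7│18.7      
┃$ wc main.py                ┃lt(co░┃1│89.7      
┃  399  3928 22770 main.py   ┃n con░┃8│53.8      
┃$ █                         ┃     █┃ │41.7      
┃                            ┃te   ░┃0│67.0      
┃                            ┃     ░┃3│26.3      
┃                            ┃n con░┃8│54.4      
┃                            ┃o(f"P░┃8│77.1      
┃                            ┃s)   ░┃━━━━━━━━━━━━
┃                            ┃     ▼┃            
┃                            ┃━━━━━━┛            


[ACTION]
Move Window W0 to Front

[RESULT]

┏━━━━━━━━━━━━━━━━━━━┏━━━━━━━━━━━━━━━━━━━━━━━━━━━━
┃ Terminal          ┃ DataTable                  
┠───────────────────┠────────────────────────────
┃$ ls -la           ┃Status  │Amount  │Score     
┃-rw-r--r--  1 user ┃────────┼────────┼─────     
┃drwxr-xr-x  1 user ┃Inactive│$1998.00│61.3      
┃drwxr-xr-x  1 user ┃Closed  │$3532.52│27.0      
┃-rw-r--r--  1 user ┃Pending │$2853.42│3.2       
┃drwxr-xr-x  1 user ┃Pending │$3442.87│18.7      
┃$ wc main.py       ┃Pending │$1856.71│89.7      
┃  399  3928 22770 m┃Active  │$4343.48│53.8      
┃$ █                ┃Inactive│$528.89 │41.7      
┃                   ┃Pending │$2245.20│67.0      
┃                   ┃Pending │$3974.53│26.3      
┃                   ┃Inactive│$3254.48│54.4      
┃                   ┃Active  │$1203.48│77.1      
┃                   ┗━━━━━━━━━━━━━━━━━━━━━━━━━━━━
┃                            ┃     ▼┃            
┃                            ┃━━━━━━┛            


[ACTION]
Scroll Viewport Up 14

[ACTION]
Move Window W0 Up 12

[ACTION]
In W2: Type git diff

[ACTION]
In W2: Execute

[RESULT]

┏━━━━━━━━━━━━━━━━━━━┏━━━━━━━━━━━━━━━━━━━━━━━━━━━━
┃ Terminal          ┃ DataTable                  
┠───────────────────┠────────────────────────────
┃$ ls -la           ┃Status  │Amount  │Score     
┃-rw-r--r--  1 user ┃────────┼────────┼─────     
┃drwxr-xr-x  1 user ┃Inactive│$1998.00│61.3      
┃drwxr-xr-x  1 user ┃Closed  │$3532.52│27.0      
┃-rw-r--r--  1 user ┃Pending │$2853.42│3.2       
┃drwxr-xr-x  1 user ┃Pending │$3442.87│18.7      
┃$ wc main.py       ┃Pending │$1856.71│89.7      
┃  399  3928 22770 m┃Active  │$4343.48│53.8      
┃$ git diff         ┃Inactive│$528.89 │41.7      
┃diff --git a/main.p┃Pending │$2245.20│67.0      
┃--- a/main.py      ┃Pending │$3974.53│26.3      
┃+++ b/main.py      ┃Inactive│$3254.48│54.4      
┃@@ -1,3 +1,4 @@    ┃Active  │$1203.48│77.1      
┃+# updated         ┗━━━━━━━━━━━━━━━━━━━━━━━━━━━━
┃ import sys                 ┃     ▼┃            
┃$ █                         ┃━━━━━━┛            
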